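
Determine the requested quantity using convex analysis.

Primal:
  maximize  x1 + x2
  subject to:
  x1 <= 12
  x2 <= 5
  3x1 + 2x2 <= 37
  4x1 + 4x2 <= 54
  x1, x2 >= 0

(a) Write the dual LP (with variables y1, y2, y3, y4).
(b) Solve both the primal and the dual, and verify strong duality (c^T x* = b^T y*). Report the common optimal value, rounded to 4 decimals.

The standard primal-dual pair for 'max c^T x s.t. A x <= b, x >= 0' is:
  Dual:  min b^T y  s.t.  A^T y >= c,  y >= 0.

So the dual LP is:
  minimize  12y1 + 5y2 + 37y3 + 54y4
  subject to:
    y1 + 3y3 + 4y4 >= 1
    y2 + 2y3 + 4y4 >= 1
    y1, y2, y3, y4 >= 0

Solving the primal: x* = (10, 3.5).
  primal value c^T x* = 13.5.
Solving the dual: y* = (0, 0, 0, 0.25).
  dual value b^T y* = 13.5.
Strong duality: c^T x* = b^T y*. Confirmed.

13.5


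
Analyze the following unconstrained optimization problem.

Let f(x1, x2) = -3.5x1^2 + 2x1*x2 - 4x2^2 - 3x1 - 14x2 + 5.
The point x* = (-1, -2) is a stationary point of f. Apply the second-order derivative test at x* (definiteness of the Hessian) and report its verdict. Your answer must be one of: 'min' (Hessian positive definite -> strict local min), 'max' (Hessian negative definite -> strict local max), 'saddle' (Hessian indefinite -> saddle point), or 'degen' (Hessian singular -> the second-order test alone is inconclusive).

Compute the Hessian H = grad^2 f:
  H = [[-7, 2], [2, -8]]
Verify stationarity: grad f(x*) = H x* + g = (0, 0).
Eigenvalues of H: -9.5616, -5.4384.
Both eigenvalues < 0, so H is negative definite -> x* is a strict local max.

max


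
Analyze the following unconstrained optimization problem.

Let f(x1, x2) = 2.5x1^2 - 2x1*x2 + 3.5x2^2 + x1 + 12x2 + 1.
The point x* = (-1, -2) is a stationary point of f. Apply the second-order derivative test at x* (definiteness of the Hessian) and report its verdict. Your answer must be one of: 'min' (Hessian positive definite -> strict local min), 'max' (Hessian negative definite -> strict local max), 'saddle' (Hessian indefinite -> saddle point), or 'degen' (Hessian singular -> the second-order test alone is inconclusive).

Compute the Hessian H = grad^2 f:
  H = [[5, -2], [-2, 7]]
Verify stationarity: grad f(x*) = H x* + g = (0, 0).
Eigenvalues of H: 3.7639, 8.2361.
Both eigenvalues > 0, so H is positive definite -> x* is a strict local min.

min


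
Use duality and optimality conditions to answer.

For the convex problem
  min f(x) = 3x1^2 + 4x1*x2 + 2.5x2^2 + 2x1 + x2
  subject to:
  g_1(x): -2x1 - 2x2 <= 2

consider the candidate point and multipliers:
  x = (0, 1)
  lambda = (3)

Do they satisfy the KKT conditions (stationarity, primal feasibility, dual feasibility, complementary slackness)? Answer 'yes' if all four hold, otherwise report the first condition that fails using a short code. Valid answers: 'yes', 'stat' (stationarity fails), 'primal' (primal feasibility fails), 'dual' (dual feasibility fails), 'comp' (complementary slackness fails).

Gradient of f: grad f(x) = Q x + c = (6, 6)
Constraint values g_i(x) = a_i^T x - b_i:
  g_1((0, 1)) = -4
Stationarity residual: grad f(x) + sum_i lambda_i a_i = (0, 0)
  -> stationarity OK
Primal feasibility (all g_i <= 0): OK
Dual feasibility (all lambda_i >= 0): OK
Complementary slackness (lambda_i * g_i(x) = 0 for all i): FAILS

Verdict: the first failing condition is complementary_slackness -> comp.

comp


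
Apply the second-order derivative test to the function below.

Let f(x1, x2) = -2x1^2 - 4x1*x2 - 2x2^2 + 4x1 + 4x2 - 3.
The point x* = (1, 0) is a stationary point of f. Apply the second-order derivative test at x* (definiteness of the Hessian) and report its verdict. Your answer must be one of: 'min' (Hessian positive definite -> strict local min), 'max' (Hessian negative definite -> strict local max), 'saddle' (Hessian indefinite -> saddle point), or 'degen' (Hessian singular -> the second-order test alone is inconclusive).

Compute the Hessian H = grad^2 f:
  H = [[-4, -4], [-4, -4]]
Verify stationarity: grad f(x*) = H x* + g = (0, 0).
Eigenvalues of H: -8, 0.
H has a zero eigenvalue (singular; negative semidefinite but not definite), so H is neither positive definite, negative definite, nor indefinite. The second-order test alone is inconclusive -> degen.
(Indeed, f is constant along the null direction of H through x*, so x* is not a strict local extremum.)

degen


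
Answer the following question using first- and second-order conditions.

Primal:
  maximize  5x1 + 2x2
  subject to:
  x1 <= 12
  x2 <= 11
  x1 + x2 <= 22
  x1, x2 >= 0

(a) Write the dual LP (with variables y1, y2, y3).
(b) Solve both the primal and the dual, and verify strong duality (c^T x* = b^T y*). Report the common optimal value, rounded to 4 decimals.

The standard primal-dual pair for 'max c^T x s.t. A x <= b, x >= 0' is:
  Dual:  min b^T y  s.t.  A^T y >= c,  y >= 0.

So the dual LP is:
  minimize  12y1 + 11y2 + 22y3
  subject to:
    y1 + y3 >= 5
    y2 + y3 >= 2
    y1, y2, y3 >= 0

Solving the primal: x* = (12, 10).
  primal value c^T x* = 80.
Solving the dual: y* = (3, 0, 2).
  dual value b^T y* = 80.
Strong duality: c^T x* = b^T y*. Confirmed.

80


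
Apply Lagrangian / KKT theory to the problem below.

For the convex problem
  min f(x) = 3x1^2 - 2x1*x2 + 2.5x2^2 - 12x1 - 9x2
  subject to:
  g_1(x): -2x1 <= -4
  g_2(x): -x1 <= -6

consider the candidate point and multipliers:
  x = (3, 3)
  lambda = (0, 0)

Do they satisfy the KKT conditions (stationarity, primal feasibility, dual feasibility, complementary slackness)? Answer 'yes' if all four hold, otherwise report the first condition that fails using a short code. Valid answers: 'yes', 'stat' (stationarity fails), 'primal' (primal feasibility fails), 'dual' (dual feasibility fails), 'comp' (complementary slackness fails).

Gradient of f: grad f(x) = Q x + c = (0, 0)
Constraint values g_i(x) = a_i^T x - b_i:
  g_1((3, 3)) = -2
  g_2((3, 3)) = 3
Stationarity residual: grad f(x) + sum_i lambda_i a_i = (0, 0)
  -> stationarity OK
Primal feasibility (all g_i <= 0): FAILS
Dual feasibility (all lambda_i >= 0): OK
Complementary slackness (lambda_i * g_i(x) = 0 for all i): OK

Verdict: the first failing condition is primal_feasibility -> primal.

primal


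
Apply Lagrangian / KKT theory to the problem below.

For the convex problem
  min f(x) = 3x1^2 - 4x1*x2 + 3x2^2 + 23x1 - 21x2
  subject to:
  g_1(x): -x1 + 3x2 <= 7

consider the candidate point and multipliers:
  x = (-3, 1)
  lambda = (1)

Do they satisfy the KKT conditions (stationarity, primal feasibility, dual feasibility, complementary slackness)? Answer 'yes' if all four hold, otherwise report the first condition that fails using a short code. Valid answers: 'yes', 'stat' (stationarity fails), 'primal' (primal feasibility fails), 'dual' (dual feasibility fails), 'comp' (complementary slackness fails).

Gradient of f: grad f(x) = Q x + c = (1, -3)
Constraint values g_i(x) = a_i^T x - b_i:
  g_1((-3, 1)) = -1
Stationarity residual: grad f(x) + sum_i lambda_i a_i = (0, 0)
  -> stationarity OK
Primal feasibility (all g_i <= 0): OK
Dual feasibility (all lambda_i >= 0): OK
Complementary slackness (lambda_i * g_i(x) = 0 for all i): FAILS

Verdict: the first failing condition is complementary_slackness -> comp.

comp


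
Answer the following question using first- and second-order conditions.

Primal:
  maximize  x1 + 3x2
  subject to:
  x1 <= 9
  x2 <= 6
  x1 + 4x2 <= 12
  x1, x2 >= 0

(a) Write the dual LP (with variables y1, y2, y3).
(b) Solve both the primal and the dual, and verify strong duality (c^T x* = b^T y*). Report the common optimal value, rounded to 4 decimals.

The standard primal-dual pair for 'max c^T x s.t. A x <= b, x >= 0' is:
  Dual:  min b^T y  s.t.  A^T y >= c,  y >= 0.

So the dual LP is:
  minimize  9y1 + 6y2 + 12y3
  subject to:
    y1 + y3 >= 1
    y2 + 4y3 >= 3
    y1, y2, y3 >= 0

Solving the primal: x* = (9, 0.75).
  primal value c^T x* = 11.25.
Solving the dual: y* = (0.25, 0, 0.75).
  dual value b^T y* = 11.25.
Strong duality: c^T x* = b^T y*. Confirmed.

11.25


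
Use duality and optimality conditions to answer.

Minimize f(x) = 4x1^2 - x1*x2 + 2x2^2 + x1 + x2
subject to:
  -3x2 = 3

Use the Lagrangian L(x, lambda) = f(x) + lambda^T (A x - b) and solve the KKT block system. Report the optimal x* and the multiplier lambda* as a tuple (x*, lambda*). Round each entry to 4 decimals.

Form the Lagrangian:
  L(x, lambda) = (1/2) x^T Q x + c^T x + lambda^T (A x - b)
Stationarity (grad_x L = 0): Q x + c + A^T lambda = 0.
Primal feasibility: A x = b.

This gives the KKT block system:
  [ Q   A^T ] [ x     ]   [-c ]
  [ A    0  ] [ lambda ] = [ b ]

Solving the linear system:
  x*      = (-0.25, -1)
  lambda* = (-0.9167)
  f(x*)   = 0.75

x* = (-0.25, -1), lambda* = (-0.9167)


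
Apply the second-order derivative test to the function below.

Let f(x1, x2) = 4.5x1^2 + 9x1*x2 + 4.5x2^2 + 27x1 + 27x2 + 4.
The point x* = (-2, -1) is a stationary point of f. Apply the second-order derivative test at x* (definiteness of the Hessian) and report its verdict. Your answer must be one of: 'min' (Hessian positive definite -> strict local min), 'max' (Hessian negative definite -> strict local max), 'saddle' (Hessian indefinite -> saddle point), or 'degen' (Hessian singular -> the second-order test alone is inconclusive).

Compute the Hessian H = grad^2 f:
  H = [[9, 9], [9, 9]]
Verify stationarity: grad f(x*) = H x* + g = (0, 0).
Eigenvalues of H: 0, 18.
H has a zero eigenvalue (singular; positive semidefinite but not definite), so H is neither positive definite, negative definite, nor indefinite. The second-order test alone is inconclusive -> degen.
(Indeed, f is constant along the null direction of H through x*, so x* is not a strict local extremum.)

degen


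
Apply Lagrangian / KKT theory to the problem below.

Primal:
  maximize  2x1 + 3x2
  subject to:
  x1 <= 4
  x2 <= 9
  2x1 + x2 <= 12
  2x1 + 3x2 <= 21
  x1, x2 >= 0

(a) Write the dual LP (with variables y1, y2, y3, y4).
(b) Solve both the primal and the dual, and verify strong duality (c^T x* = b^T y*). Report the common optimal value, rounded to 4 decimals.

The standard primal-dual pair for 'max c^T x s.t. A x <= b, x >= 0' is:
  Dual:  min b^T y  s.t.  A^T y >= c,  y >= 0.

So the dual LP is:
  minimize  4y1 + 9y2 + 12y3 + 21y4
  subject to:
    y1 + 2y3 + 2y4 >= 2
    y2 + y3 + 3y4 >= 3
    y1, y2, y3, y4 >= 0

Solving the primal: x* = (3.75, 4.5).
  primal value c^T x* = 21.
Solving the dual: y* = (0, 0, 0, 1).
  dual value b^T y* = 21.
Strong duality: c^T x* = b^T y*. Confirmed.

21


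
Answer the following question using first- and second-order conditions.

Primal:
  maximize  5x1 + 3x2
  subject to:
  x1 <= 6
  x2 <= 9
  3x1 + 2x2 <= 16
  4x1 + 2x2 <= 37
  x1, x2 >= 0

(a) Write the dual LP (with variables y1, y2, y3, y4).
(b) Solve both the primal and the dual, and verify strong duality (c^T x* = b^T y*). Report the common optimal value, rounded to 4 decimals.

The standard primal-dual pair for 'max c^T x s.t. A x <= b, x >= 0' is:
  Dual:  min b^T y  s.t.  A^T y >= c,  y >= 0.

So the dual LP is:
  minimize  6y1 + 9y2 + 16y3 + 37y4
  subject to:
    y1 + 3y3 + 4y4 >= 5
    y2 + 2y3 + 2y4 >= 3
    y1, y2, y3, y4 >= 0

Solving the primal: x* = (5.3333, 0).
  primal value c^T x* = 26.6667.
Solving the dual: y* = (0, 0, 1.6667, 0).
  dual value b^T y* = 26.6667.
Strong duality: c^T x* = b^T y*. Confirmed.

26.6667


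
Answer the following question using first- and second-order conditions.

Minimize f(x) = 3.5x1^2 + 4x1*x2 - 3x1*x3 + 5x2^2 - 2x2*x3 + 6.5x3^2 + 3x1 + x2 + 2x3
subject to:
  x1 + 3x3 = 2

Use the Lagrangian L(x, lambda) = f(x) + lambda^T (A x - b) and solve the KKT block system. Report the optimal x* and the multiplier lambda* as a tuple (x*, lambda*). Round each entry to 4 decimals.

Form the Lagrangian:
  L(x, lambda) = (1/2) x^T Q x + c^T x + lambda^T (A x - b)
Stationarity (grad_x L = 0): Q x + c + A^T lambda = 0.
Primal feasibility: A x = b.

This gives the KKT block system:
  [ Q   A^T ] [ x     ]   [-c ]
  [ A    0  ] [ lambda ] = [ b ]

Solving the linear system:
  x*      = (0.2903, -0.1022, 0.5699)
  lambda* = (-2.914)
  f(x*)   = 3.8683

x* = (0.2903, -0.1022, 0.5699), lambda* = (-2.914)


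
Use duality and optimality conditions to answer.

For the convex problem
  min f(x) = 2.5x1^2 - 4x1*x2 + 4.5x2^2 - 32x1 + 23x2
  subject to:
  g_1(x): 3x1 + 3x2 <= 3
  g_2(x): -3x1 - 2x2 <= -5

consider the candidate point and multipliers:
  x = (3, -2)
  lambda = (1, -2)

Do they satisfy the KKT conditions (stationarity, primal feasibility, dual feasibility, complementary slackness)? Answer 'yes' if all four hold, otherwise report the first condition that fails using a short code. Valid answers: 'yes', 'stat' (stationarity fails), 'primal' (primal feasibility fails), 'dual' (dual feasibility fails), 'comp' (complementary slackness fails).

Gradient of f: grad f(x) = Q x + c = (-9, -7)
Constraint values g_i(x) = a_i^T x - b_i:
  g_1((3, -2)) = 0
  g_2((3, -2)) = 0
Stationarity residual: grad f(x) + sum_i lambda_i a_i = (0, 0)
  -> stationarity OK
Primal feasibility (all g_i <= 0): OK
Dual feasibility (all lambda_i >= 0): FAILS
Complementary slackness (lambda_i * g_i(x) = 0 for all i): OK

Verdict: the first failing condition is dual_feasibility -> dual.

dual


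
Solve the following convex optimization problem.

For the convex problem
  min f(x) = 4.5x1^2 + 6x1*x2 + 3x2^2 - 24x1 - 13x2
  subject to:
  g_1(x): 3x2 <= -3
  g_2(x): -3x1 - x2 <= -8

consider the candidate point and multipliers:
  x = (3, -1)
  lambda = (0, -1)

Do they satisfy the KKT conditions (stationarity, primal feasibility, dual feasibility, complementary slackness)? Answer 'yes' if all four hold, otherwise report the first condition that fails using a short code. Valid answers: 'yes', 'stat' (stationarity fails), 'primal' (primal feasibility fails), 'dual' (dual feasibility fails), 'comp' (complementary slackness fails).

Gradient of f: grad f(x) = Q x + c = (-3, -1)
Constraint values g_i(x) = a_i^T x - b_i:
  g_1((3, -1)) = 0
  g_2((3, -1)) = 0
Stationarity residual: grad f(x) + sum_i lambda_i a_i = (0, 0)
  -> stationarity OK
Primal feasibility (all g_i <= 0): OK
Dual feasibility (all lambda_i >= 0): FAILS
Complementary slackness (lambda_i * g_i(x) = 0 for all i): OK

Verdict: the first failing condition is dual_feasibility -> dual.

dual


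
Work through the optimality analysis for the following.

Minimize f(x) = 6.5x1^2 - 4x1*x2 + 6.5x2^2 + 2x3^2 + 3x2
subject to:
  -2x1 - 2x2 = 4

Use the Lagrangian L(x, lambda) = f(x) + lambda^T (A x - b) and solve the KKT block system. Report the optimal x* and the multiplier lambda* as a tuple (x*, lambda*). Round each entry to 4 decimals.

Form the Lagrangian:
  L(x, lambda) = (1/2) x^T Q x + c^T x + lambda^T (A x - b)
Stationarity (grad_x L = 0): Q x + c + A^T lambda = 0.
Primal feasibility: A x = b.

This gives the KKT block system:
  [ Q   A^T ] [ x     ]   [-c ]
  [ A    0  ] [ lambda ] = [ b ]

Solving the linear system:
  x*      = (-0.9118, -1.0882, 0)
  lambda* = (-3.75)
  f(x*)   = 5.8676

x* = (-0.9118, -1.0882, 0), lambda* = (-3.75)


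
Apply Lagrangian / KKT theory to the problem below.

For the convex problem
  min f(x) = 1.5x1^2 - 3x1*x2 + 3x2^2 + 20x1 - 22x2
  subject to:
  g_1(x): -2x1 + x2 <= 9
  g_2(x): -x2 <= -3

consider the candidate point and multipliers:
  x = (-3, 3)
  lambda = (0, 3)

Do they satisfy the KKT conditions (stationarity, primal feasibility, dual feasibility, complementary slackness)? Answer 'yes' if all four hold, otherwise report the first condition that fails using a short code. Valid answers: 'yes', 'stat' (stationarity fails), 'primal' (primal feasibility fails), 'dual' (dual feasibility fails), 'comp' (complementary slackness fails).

Gradient of f: grad f(x) = Q x + c = (2, 5)
Constraint values g_i(x) = a_i^T x - b_i:
  g_1((-3, 3)) = 0
  g_2((-3, 3)) = 0
Stationarity residual: grad f(x) + sum_i lambda_i a_i = (2, 2)
  -> stationarity FAILS
Primal feasibility (all g_i <= 0): OK
Dual feasibility (all lambda_i >= 0): OK
Complementary slackness (lambda_i * g_i(x) = 0 for all i): OK

Verdict: the first failing condition is stationarity -> stat.

stat


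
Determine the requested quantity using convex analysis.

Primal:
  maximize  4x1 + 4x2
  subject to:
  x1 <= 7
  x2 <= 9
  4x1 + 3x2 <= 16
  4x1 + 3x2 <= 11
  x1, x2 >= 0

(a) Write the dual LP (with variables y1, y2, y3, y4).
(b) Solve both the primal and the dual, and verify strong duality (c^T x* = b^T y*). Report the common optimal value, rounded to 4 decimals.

The standard primal-dual pair for 'max c^T x s.t. A x <= b, x >= 0' is:
  Dual:  min b^T y  s.t.  A^T y >= c,  y >= 0.

So the dual LP is:
  minimize  7y1 + 9y2 + 16y3 + 11y4
  subject to:
    y1 + 4y3 + 4y4 >= 4
    y2 + 3y3 + 3y4 >= 4
    y1, y2, y3, y4 >= 0

Solving the primal: x* = (0, 3.6667).
  primal value c^T x* = 14.6667.
Solving the dual: y* = (0, 0, 0, 1.3333).
  dual value b^T y* = 14.6667.
Strong duality: c^T x* = b^T y*. Confirmed.

14.6667


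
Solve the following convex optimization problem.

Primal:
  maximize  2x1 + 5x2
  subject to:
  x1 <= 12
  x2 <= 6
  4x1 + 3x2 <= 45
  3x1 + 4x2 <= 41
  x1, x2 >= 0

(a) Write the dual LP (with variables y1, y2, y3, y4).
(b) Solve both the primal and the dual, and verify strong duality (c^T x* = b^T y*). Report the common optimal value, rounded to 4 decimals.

The standard primal-dual pair for 'max c^T x s.t. A x <= b, x >= 0' is:
  Dual:  min b^T y  s.t.  A^T y >= c,  y >= 0.

So the dual LP is:
  minimize  12y1 + 6y2 + 45y3 + 41y4
  subject to:
    y1 + 4y3 + 3y4 >= 2
    y2 + 3y3 + 4y4 >= 5
    y1, y2, y3, y4 >= 0

Solving the primal: x* = (5.6667, 6).
  primal value c^T x* = 41.3333.
Solving the dual: y* = (0, 2.3333, 0, 0.6667).
  dual value b^T y* = 41.3333.
Strong duality: c^T x* = b^T y*. Confirmed.

41.3333


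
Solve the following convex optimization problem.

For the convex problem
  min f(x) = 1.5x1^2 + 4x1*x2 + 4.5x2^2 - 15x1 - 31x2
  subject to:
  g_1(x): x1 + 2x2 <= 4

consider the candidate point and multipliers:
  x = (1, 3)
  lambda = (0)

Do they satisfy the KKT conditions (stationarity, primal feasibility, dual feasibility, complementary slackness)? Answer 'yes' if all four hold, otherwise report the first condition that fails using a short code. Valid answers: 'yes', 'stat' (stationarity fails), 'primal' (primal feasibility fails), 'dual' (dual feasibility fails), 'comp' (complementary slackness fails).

Gradient of f: grad f(x) = Q x + c = (0, 0)
Constraint values g_i(x) = a_i^T x - b_i:
  g_1((1, 3)) = 3
Stationarity residual: grad f(x) + sum_i lambda_i a_i = (0, 0)
  -> stationarity OK
Primal feasibility (all g_i <= 0): FAILS
Dual feasibility (all lambda_i >= 0): OK
Complementary slackness (lambda_i * g_i(x) = 0 for all i): OK

Verdict: the first failing condition is primal_feasibility -> primal.

primal


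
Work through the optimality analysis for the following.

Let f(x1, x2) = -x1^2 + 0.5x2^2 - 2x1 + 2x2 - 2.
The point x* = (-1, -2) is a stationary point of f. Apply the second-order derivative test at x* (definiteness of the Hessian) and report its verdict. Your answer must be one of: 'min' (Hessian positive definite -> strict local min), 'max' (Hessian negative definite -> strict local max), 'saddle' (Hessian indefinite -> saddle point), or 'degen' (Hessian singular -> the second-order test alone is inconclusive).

Compute the Hessian H = grad^2 f:
  H = [[-2, 0], [0, 1]]
Verify stationarity: grad f(x*) = H x* + g = (0, 0).
Eigenvalues of H: -2, 1.
Eigenvalues have mixed signs, so H is indefinite -> x* is a saddle point.

saddle


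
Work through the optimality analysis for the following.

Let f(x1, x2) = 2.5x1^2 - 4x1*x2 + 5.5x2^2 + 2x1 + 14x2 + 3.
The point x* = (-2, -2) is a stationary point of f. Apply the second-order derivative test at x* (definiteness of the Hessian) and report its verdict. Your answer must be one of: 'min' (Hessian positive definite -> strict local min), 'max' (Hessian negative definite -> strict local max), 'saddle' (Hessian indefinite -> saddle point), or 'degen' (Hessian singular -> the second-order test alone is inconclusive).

Compute the Hessian H = grad^2 f:
  H = [[5, -4], [-4, 11]]
Verify stationarity: grad f(x*) = H x* + g = (0, 0).
Eigenvalues of H: 3, 13.
Both eigenvalues > 0, so H is positive definite -> x* is a strict local min.

min


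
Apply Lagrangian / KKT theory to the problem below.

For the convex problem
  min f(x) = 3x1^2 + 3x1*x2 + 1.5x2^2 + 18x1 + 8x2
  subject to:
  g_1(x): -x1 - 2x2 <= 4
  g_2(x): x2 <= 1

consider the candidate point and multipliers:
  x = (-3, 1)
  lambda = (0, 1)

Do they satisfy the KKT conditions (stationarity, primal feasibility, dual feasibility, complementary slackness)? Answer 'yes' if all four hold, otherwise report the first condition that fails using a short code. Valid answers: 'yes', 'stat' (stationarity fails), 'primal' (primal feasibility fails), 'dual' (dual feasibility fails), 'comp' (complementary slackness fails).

Gradient of f: grad f(x) = Q x + c = (3, 2)
Constraint values g_i(x) = a_i^T x - b_i:
  g_1((-3, 1)) = -3
  g_2((-3, 1)) = 0
Stationarity residual: grad f(x) + sum_i lambda_i a_i = (3, 3)
  -> stationarity FAILS
Primal feasibility (all g_i <= 0): OK
Dual feasibility (all lambda_i >= 0): OK
Complementary slackness (lambda_i * g_i(x) = 0 for all i): OK

Verdict: the first failing condition is stationarity -> stat.

stat


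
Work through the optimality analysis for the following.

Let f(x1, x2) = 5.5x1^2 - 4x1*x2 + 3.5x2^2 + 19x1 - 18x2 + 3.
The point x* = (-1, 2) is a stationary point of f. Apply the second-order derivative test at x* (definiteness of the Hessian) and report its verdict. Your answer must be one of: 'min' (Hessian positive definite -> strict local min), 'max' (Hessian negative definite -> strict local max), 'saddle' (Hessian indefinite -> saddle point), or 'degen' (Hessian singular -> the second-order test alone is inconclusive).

Compute the Hessian H = grad^2 f:
  H = [[11, -4], [-4, 7]]
Verify stationarity: grad f(x*) = H x* + g = (0, 0).
Eigenvalues of H: 4.5279, 13.4721.
Both eigenvalues > 0, so H is positive definite -> x* is a strict local min.

min


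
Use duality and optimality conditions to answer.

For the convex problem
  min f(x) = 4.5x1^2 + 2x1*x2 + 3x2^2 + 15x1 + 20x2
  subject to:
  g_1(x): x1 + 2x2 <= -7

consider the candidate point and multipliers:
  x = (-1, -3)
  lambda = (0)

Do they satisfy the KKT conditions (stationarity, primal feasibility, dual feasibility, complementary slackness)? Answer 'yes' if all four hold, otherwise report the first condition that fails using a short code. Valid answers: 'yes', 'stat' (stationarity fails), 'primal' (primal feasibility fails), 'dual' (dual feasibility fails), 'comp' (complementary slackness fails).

Gradient of f: grad f(x) = Q x + c = (0, 0)
Constraint values g_i(x) = a_i^T x - b_i:
  g_1((-1, -3)) = 0
Stationarity residual: grad f(x) + sum_i lambda_i a_i = (0, 0)
  -> stationarity OK
Primal feasibility (all g_i <= 0): OK
Dual feasibility (all lambda_i >= 0): OK
Complementary slackness (lambda_i * g_i(x) = 0 for all i): OK

Verdict: yes, KKT holds.

yes


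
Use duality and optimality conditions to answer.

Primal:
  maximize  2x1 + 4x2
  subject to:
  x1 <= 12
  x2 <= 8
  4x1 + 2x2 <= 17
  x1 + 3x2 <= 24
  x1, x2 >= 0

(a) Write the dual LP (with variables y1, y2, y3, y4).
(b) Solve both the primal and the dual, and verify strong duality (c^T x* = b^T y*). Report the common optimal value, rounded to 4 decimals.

The standard primal-dual pair for 'max c^T x s.t. A x <= b, x >= 0' is:
  Dual:  min b^T y  s.t.  A^T y >= c,  y >= 0.

So the dual LP is:
  minimize  12y1 + 8y2 + 17y3 + 24y4
  subject to:
    y1 + 4y3 + y4 >= 2
    y2 + 2y3 + 3y4 >= 4
    y1, y2, y3, y4 >= 0

Solving the primal: x* = (0.3, 7.9).
  primal value c^T x* = 32.2.
Solving the dual: y* = (0, 0, 0.2, 1.2).
  dual value b^T y* = 32.2.
Strong duality: c^T x* = b^T y*. Confirmed.

32.2


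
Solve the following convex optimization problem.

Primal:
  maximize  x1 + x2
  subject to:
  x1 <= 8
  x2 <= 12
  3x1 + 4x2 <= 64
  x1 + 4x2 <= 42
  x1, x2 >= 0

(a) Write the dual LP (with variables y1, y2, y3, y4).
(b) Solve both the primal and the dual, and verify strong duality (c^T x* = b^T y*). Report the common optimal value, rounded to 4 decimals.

The standard primal-dual pair for 'max c^T x s.t. A x <= b, x >= 0' is:
  Dual:  min b^T y  s.t.  A^T y >= c,  y >= 0.

So the dual LP is:
  minimize  8y1 + 12y2 + 64y3 + 42y4
  subject to:
    y1 + 3y3 + y4 >= 1
    y2 + 4y3 + 4y4 >= 1
    y1, y2, y3, y4 >= 0

Solving the primal: x* = (8, 8.5).
  primal value c^T x* = 16.5.
Solving the dual: y* = (0.75, 0, 0, 0.25).
  dual value b^T y* = 16.5.
Strong duality: c^T x* = b^T y*. Confirmed.

16.5


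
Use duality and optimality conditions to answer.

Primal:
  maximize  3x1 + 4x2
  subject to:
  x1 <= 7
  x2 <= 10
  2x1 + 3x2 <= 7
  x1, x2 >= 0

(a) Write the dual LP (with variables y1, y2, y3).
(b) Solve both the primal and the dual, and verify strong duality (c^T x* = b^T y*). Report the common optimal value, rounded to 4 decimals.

The standard primal-dual pair for 'max c^T x s.t. A x <= b, x >= 0' is:
  Dual:  min b^T y  s.t.  A^T y >= c,  y >= 0.

So the dual LP is:
  minimize  7y1 + 10y2 + 7y3
  subject to:
    y1 + 2y3 >= 3
    y2 + 3y3 >= 4
    y1, y2, y3 >= 0

Solving the primal: x* = (3.5, 0).
  primal value c^T x* = 10.5.
Solving the dual: y* = (0, 0, 1.5).
  dual value b^T y* = 10.5.
Strong duality: c^T x* = b^T y*. Confirmed.

10.5


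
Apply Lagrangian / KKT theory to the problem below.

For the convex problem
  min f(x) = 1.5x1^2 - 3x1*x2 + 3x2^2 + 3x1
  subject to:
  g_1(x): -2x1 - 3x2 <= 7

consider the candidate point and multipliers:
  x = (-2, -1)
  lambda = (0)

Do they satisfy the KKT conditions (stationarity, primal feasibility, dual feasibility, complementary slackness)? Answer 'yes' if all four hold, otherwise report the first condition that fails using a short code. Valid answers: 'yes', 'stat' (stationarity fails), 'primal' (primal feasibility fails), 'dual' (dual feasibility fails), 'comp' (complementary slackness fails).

Gradient of f: grad f(x) = Q x + c = (0, 0)
Constraint values g_i(x) = a_i^T x - b_i:
  g_1((-2, -1)) = 0
Stationarity residual: grad f(x) + sum_i lambda_i a_i = (0, 0)
  -> stationarity OK
Primal feasibility (all g_i <= 0): OK
Dual feasibility (all lambda_i >= 0): OK
Complementary slackness (lambda_i * g_i(x) = 0 for all i): OK

Verdict: yes, KKT holds.

yes


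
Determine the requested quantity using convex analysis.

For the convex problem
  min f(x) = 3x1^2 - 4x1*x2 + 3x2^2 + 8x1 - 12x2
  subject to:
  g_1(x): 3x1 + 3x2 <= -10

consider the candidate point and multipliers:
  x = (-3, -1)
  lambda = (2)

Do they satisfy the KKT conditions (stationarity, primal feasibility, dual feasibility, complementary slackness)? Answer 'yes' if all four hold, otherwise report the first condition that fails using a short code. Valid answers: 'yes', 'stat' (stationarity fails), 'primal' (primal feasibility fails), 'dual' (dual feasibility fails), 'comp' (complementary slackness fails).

Gradient of f: grad f(x) = Q x + c = (-6, -6)
Constraint values g_i(x) = a_i^T x - b_i:
  g_1((-3, -1)) = -2
Stationarity residual: grad f(x) + sum_i lambda_i a_i = (0, 0)
  -> stationarity OK
Primal feasibility (all g_i <= 0): OK
Dual feasibility (all lambda_i >= 0): OK
Complementary slackness (lambda_i * g_i(x) = 0 for all i): FAILS

Verdict: the first failing condition is complementary_slackness -> comp.

comp


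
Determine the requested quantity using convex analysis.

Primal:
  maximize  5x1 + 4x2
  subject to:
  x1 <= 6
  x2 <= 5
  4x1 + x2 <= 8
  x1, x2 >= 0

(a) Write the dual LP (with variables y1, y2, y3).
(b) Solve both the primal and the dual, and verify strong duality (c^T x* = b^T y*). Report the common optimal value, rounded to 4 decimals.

The standard primal-dual pair for 'max c^T x s.t. A x <= b, x >= 0' is:
  Dual:  min b^T y  s.t.  A^T y >= c,  y >= 0.

So the dual LP is:
  minimize  6y1 + 5y2 + 8y3
  subject to:
    y1 + 4y3 >= 5
    y2 + y3 >= 4
    y1, y2, y3 >= 0

Solving the primal: x* = (0.75, 5).
  primal value c^T x* = 23.75.
Solving the dual: y* = (0, 2.75, 1.25).
  dual value b^T y* = 23.75.
Strong duality: c^T x* = b^T y*. Confirmed.

23.75


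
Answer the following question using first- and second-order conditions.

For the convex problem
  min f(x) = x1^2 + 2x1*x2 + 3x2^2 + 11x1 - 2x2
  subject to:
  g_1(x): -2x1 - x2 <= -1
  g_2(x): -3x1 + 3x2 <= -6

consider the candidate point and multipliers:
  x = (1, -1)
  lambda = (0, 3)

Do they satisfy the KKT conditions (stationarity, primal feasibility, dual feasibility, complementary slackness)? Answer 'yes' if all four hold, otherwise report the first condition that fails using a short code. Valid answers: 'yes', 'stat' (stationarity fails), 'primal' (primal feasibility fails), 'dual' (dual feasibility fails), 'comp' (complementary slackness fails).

Gradient of f: grad f(x) = Q x + c = (11, -6)
Constraint values g_i(x) = a_i^T x - b_i:
  g_1((1, -1)) = 0
  g_2((1, -1)) = 0
Stationarity residual: grad f(x) + sum_i lambda_i a_i = (2, 3)
  -> stationarity FAILS
Primal feasibility (all g_i <= 0): OK
Dual feasibility (all lambda_i >= 0): OK
Complementary slackness (lambda_i * g_i(x) = 0 for all i): OK

Verdict: the first failing condition is stationarity -> stat.

stat


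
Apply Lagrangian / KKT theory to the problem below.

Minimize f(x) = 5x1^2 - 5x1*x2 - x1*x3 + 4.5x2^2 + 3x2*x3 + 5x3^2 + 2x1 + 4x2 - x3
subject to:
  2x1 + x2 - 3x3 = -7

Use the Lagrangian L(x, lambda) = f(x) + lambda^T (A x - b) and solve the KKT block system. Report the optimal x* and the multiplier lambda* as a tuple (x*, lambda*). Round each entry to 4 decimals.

Form the Lagrangian:
  L(x, lambda) = (1/2) x^T Q x + c^T x + lambda^T (A x - b)
Stationarity (grad_x L = 0): Q x + c + A^T lambda = 0.
Primal feasibility: A x = b.

This gives the KKT block system:
  [ Q   A^T ] [ x     ]   [-c ]
  [ A    0  ] [ lambda ] = [ b ]

Solving the linear system:
  x*      = (-1.2489, -1.6375, 0.9549)
  lambda* = (1.6283)
  f(x*)   = 0.6978

x* = (-1.2489, -1.6375, 0.9549), lambda* = (1.6283)


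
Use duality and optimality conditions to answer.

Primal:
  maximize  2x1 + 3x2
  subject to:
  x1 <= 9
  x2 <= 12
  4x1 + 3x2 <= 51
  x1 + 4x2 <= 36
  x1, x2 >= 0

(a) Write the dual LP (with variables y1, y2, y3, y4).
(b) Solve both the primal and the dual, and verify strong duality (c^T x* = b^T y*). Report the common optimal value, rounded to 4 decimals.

The standard primal-dual pair for 'max c^T x s.t. A x <= b, x >= 0' is:
  Dual:  min b^T y  s.t.  A^T y >= c,  y >= 0.

So the dual LP is:
  minimize  9y1 + 12y2 + 51y3 + 36y4
  subject to:
    y1 + 4y3 + y4 >= 2
    y2 + 3y3 + 4y4 >= 3
    y1, y2, y3, y4 >= 0

Solving the primal: x* = (7.3846, 7.1538).
  primal value c^T x* = 36.2308.
Solving the dual: y* = (0, 0, 0.3846, 0.4615).
  dual value b^T y* = 36.2308.
Strong duality: c^T x* = b^T y*. Confirmed.

36.2308


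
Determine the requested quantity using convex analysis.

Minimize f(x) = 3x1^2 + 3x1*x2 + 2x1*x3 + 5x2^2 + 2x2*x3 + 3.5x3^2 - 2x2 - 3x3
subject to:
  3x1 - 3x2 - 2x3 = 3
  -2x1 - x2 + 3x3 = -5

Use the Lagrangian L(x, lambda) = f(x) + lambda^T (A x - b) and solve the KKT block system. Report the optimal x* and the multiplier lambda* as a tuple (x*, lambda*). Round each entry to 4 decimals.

Form the Lagrangian:
  L(x, lambda) = (1/2) x^T Q x + c^T x + lambda^T (A x - b)
Stationarity (grad_x L = 0): Q x + c + A^T lambda = 0.
Primal feasibility: A x = b.

This gives the KKT block system:
  [ Q   A^T ] [ x     ]   [-c ]
  [ A    0  ] [ lambda ] = [ b ]

Solving the linear system:
  x*      = (0.8232, 0.4651, -0.9628)
  lambda* = (0.2201, 2.5345)
  f(x*)   = 6.9853

x* = (0.8232, 0.4651, -0.9628), lambda* = (0.2201, 2.5345)


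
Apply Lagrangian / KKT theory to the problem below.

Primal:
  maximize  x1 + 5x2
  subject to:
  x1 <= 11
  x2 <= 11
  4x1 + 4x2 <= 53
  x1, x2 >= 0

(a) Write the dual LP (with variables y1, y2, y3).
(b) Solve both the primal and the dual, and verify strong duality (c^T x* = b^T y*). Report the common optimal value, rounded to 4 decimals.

The standard primal-dual pair for 'max c^T x s.t. A x <= b, x >= 0' is:
  Dual:  min b^T y  s.t.  A^T y >= c,  y >= 0.

So the dual LP is:
  minimize  11y1 + 11y2 + 53y3
  subject to:
    y1 + 4y3 >= 1
    y2 + 4y3 >= 5
    y1, y2, y3 >= 0

Solving the primal: x* = (2.25, 11).
  primal value c^T x* = 57.25.
Solving the dual: y* = (0, 4, 0.25).
  dual value b^T y* = 57.25.
Strong duality: c^T x* = b^T y*. Confirmed.

57.25


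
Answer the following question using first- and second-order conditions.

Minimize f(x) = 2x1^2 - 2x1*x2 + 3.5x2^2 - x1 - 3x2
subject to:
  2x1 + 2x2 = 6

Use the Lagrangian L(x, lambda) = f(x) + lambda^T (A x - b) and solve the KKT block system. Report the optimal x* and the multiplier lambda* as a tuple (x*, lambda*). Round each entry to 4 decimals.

Form the Lagrangian:
  L(x, lambda) = (1/2) x^T Q x + c^T x + lambda^T (A x - b)
Stationarity (grad_x L = 0): Q x + c + A^T lambda = 0.
Primal feasibility: A x = b.

This gives the KKT block system:
  [ Q   A^T ] [ x     ]   [-c ]
  [ A    0  ] [ lambda ] = [ b ]

Solving the linear system:
  x*      = (1.6667, 1.3333)
  lambda* = (-1.5)
  f(x*)   = 1.6667

x* = (1.6667, 1.3333), lambda* = (-1.5)


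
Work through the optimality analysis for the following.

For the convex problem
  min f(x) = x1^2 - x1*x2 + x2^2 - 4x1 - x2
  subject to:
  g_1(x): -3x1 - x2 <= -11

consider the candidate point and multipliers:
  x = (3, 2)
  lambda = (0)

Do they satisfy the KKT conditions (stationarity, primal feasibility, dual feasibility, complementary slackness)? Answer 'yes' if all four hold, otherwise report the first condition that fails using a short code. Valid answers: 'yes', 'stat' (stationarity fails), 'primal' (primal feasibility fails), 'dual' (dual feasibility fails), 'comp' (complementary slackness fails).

Gradient of f: grad f(x) = Q x + c = (0, 0)
Constraint values g_i(x) = a_i^T x - b_i:
  g_1((3, 2)) = 0
Stationarity residual: grad f(x) + sum_i lambda_i a_i = (0, 0)
  -> stationarity OK
Primal feasibility (all g_i <= 0): OK
Dual feasibility (all lambda_i >= 0): OK
Complementary slackness (lambda_i * g_i(x) = 0 for all i): OK

Verdict: yes, KKT holds.

yes


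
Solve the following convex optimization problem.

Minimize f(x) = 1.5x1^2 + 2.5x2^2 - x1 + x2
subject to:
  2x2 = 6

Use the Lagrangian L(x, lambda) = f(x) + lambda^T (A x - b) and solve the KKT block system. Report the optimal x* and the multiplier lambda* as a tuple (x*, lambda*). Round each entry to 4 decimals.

Form the Lagrangian:
  L(x, lambda) = (1/2) x^T Q x + c^T x + lambda^T (A x - b)
Stationarity (grad_x L = 0): Q x + c + A^T lambda = 0.
Primal feasibility: A x = b.

This gives the KKT block system:
  [ Q   A^T ] [ x     ]   [-c ]
  [ A    0  ] [ lambda ] = [ b ]

Solving the linear system:
  x*      = (0.3333, 3)
  lambda* = (-8)
  f(x*)   = 25.3333

x* = (0.3333, 3), lambda* = (-8)


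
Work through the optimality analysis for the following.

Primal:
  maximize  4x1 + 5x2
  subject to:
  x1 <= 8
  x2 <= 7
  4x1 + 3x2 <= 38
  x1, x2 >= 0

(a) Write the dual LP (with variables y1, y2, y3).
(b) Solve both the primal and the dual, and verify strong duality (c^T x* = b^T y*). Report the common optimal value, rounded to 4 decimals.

The standard primal-dual pair for 'max c^T x s.t. A x <= b, x >= 0' is:
  Dual:  min b^T y  s.t.  A^T y >= c,  y >= 0.

So the dual LP is:
  minimize  8y1 + 7y2 + 38y3
  subject to:
    y1 + 4y3 >= 4
    y2 + 3y3 >= 5
    y1, y2, y3 >= 0

Solving the primal: x* = (4.25, 7).
  primal value c^T x* = 52.
Solving the dual: y* = (0, 2, 1).
  dual value b^T y* = 52.
Strong duality: c^T x* = b^T y*. Confirmed.

52


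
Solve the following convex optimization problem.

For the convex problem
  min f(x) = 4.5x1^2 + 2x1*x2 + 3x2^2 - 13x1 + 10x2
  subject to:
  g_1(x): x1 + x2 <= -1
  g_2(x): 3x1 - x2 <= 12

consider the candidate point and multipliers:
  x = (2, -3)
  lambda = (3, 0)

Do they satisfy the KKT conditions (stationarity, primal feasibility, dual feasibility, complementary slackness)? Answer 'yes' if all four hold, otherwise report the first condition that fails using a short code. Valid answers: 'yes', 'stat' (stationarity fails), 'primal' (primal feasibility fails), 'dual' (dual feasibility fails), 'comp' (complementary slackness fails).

Gradient of f: grad f(x) = Q x + c = (-1, -4)
Constraint values g_i(x) = a_i^T x - b_i:
  g_1((2, -3)) = 0
  g_2((2, -3)) = -3
Stationarity residual: grad f(x) + sum_i lambda_i a_i = (2, -1)
  -> stationarity FAILS
Primal feasibility (all g_i <= 0): OK
Dual feasibility (all lambda_i >= 0): OK
Complementary slackness (lambda_i * g_i(x) = 0 for all i): OK

Verdict: the first failing condition is stationarity -> stat.

stat


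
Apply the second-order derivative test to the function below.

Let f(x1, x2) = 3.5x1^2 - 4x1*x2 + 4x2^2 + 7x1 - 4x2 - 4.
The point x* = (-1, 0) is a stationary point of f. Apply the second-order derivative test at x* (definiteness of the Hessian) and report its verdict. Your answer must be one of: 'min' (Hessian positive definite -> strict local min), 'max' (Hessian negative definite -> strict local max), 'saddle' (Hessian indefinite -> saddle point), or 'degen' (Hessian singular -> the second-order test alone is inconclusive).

Compute the Hessian H = grad^2 f:
  H = [[7, -4], [-4, 8]]
Verify stationarity: grad f(x*) = H x* + g = (0, 0).
Eigenvalues of H: 3.4689, 11.5311.
Both eigenvalues > 0, so H is positive definite -> x* is a strict local min.

min


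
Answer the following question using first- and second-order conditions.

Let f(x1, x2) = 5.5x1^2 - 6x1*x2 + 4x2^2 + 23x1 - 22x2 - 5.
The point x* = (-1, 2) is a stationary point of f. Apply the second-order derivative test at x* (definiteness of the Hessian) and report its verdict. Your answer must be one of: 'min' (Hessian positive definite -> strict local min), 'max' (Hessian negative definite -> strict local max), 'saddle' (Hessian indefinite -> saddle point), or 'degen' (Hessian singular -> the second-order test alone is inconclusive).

Compute the Hessian H = grad^2 f:
  H = [[11, -6], [-6, 8]]
Verify stationarity: grad f(x*) = H x* + g = (0, 0).
Eigenvalues of H: 3.3153, 15.6847.
Both eigenvalues > 0, so H is positive definite -> x* is a strict local min.

min


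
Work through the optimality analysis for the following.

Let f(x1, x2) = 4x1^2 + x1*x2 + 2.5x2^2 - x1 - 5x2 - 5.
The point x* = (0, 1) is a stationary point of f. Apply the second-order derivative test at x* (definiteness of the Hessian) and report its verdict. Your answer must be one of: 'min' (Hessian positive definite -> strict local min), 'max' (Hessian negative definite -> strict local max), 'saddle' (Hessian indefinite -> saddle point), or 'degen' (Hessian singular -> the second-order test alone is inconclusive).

Compute the Hessian H = grad^2 f:
  H = [[8, 1], [1, 5]]
Verify stationarity: grad f(x*) = H x* + g = (0, 0).
Eigenvalues of H: 4.6972, 8.3028.
Both eigenvalues > 0, so H is positive definite -> x* is a strict local min.

min


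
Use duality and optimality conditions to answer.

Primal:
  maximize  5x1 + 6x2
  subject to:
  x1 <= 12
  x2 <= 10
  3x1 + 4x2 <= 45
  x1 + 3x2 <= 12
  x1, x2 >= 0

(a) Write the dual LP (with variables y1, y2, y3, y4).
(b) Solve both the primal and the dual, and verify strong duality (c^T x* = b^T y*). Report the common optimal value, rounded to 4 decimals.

The standard primal-dual pair for 'max c^T x s.t. A x <= b, x >= 0' is:
  Dual:  min b^T y  s.t.  A^T y >= c,  y >= 0.

So the dual LP is:
  minimize  12y1 + 10y2 + 45y3 + 12y4
  subject to:
    y1 + 3y3 + y4 >= 5
    y2 + 4y3 + 3y4 >= 6
    y1, y2, y3, y4 >= 0

Solving the primal: x* = (12, 0).
  primal value c^T x* = 60.
Solving the dual: y* = (3, 0, 0, 2).
  dual value b^T y* = 60.
Strong duality: c^T x* = b^T y*. Confirmed.

60


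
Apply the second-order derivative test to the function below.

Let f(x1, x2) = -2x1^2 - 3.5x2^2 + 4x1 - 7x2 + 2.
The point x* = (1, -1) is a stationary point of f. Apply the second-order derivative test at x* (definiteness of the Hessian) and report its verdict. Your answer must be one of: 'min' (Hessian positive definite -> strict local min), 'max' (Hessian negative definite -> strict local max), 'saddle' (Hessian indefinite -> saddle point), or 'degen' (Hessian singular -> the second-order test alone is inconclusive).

Compute the Hessian H = grad^2 f:
  H = [[-4, 0], [0, -7]]
Verify stationarity: grad f(x*) = H x* + g = (0, 0).
Eigenvalues of H: -7, -4.
Both eigenvalues < 0, so H is negative definite -> x* is a strict local max.

max
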